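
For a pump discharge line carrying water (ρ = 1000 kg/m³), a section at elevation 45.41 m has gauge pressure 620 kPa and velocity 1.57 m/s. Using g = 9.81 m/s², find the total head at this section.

Pressure head ψ = P/(ρg) = 620×1000 / (1000 × 9.81) = 63.20 m.
Velocity head = v²/(2g) = 1.57² / (2 × 9.81) = 0.126 m.
h = z + ψ + v²/(2g) = 45.41 + 63.20 + 0.126 = 108.74 m.

h ≈ 108.74 m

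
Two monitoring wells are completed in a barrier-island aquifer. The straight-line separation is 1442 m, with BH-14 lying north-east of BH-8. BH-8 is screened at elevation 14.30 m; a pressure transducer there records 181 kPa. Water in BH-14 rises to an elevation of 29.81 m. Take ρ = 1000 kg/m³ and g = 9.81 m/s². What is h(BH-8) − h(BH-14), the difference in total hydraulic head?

Pressure head at BH-8: ψ = P/(ρg) = 181×1000 / (1000 × 9.81) = 18.45 m.
Total head at BH-8: h = z + ψ = 14.30 + 18.45 = 32.75 m.
Total head at BH-14: h = 29.81 m (water level in the piezometer is the total head).
Head difference: h(BH-8) − h(BH-14) = 32.75 − 29.81 = 2.94 m.

Δh ≈ 2.94 m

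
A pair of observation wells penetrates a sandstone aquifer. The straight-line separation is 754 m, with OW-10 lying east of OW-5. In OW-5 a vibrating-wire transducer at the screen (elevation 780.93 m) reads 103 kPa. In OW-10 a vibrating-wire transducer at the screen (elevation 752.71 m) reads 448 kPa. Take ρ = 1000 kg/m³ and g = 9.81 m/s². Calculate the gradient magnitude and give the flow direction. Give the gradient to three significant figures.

i ≈ 0.00922; groundwater flows toward the west

Pressure head at OW-5: ψ = P/(ρg) = 103×1000 / (1000 × 9.81) = 10.50 m.
Total head at OW-5: h = z + ψ = 780.93 + 10.50 = 791.43 m.
Pressure head at OW-10: ψ = P/(ρg) = 448×1000 / (1000 × 9.81) = 45.67 m.
Total head at OW-10: h = z + ψ = 752.71 + 45.67 = 798.38 m.
Head difference: h(OW-5) − h(OW-10) = 791.43 − 798.38 = -6.95 m.
Hydraulic gradient: i = |Δh| / L = 6.95 / 754 = 0.00922.
Flow is from higher to lower head: from OW-10 toward OW-5, i.e. toward the west.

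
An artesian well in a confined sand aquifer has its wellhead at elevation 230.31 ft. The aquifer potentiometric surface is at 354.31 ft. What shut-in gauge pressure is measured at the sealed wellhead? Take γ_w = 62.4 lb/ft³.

Head above the cap: Δh = 354.31 − 230.31 = 124.00 ft.
P = γΔh/144 = 62.4 × 124.00 / 144 = 53.7 psi.

P ≈ 53.7 psi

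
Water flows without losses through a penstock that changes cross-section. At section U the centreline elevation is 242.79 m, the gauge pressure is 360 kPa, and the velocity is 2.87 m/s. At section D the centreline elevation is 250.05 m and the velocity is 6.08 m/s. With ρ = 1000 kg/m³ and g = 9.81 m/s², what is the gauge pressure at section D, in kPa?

P₂ ≈ 274 kPa

Pressure head at U: ψ₁ = P₁/(ρg) = 360×1000 / (1000 × 9.81) = 36.70 m.
Velocity heads: v₁²/2g = 2.87²/19.62 = 0.420 m; v₂²/2g = 6.08²/19.62 = 1.884 m.
Total head H = z₁ + ψ₁ + v₁²/2g = 242.79 + 36.70 + 0.420 = 279.91 m.
ψ₂ = H − z₂ − v₂²/2g = 279.91 − 250.05 − 1.884 = 27.98 m.
P₂ = ρgψ₂ = 1000 × 9.81 × 27.98 ≈ 274 kPa.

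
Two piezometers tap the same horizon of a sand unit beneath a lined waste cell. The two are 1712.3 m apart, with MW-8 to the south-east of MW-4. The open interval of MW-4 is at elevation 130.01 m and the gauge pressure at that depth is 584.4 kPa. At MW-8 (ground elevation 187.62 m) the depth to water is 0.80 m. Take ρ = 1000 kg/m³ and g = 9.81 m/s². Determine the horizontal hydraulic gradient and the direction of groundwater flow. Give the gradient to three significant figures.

i ≈ 0.00161; groundwater flows toward the south-east

Pressure head at MW-4: ψ = P/(ρg) = 584.4×1000 / (1000 × 9.81) = 59.57 m.
Total head at MW-4: h = z + ψ = 130.01 + 59.57 = 189.58 m.
Total head at MW-8: h = 187.62 − 0.80 = 186.82 m.
Head difference: h(MW-4) − h(MW-8) = 189.58 − 186.82 = 2.76 m.
Hydraulic gradient: i = |Δh| / L = 2.76 / 1712.3 = 0.00161.
Flow is from higher to lower head: from MW-4 toward MW-8, i.e. toward the south-east.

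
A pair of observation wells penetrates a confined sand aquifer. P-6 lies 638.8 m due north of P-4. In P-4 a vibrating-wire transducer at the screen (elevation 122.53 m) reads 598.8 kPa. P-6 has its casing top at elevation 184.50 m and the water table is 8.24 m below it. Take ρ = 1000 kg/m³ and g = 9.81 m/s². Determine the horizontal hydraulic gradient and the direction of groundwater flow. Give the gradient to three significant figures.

i ≈ 0.0114; groundwater flows toward the north

Pressure head at P-4: ψ = P/(ρg) = 598.8×1000 / (1000 × 9.81) = 61.04 m.
Total head at P-4: h = z + ψ = 122.53 + 61.04 = 183.57 m.
Total head at P-6: h = 184.50 − 8.24 = 176.26 m.
Head difference: h(P-4) − h(P-6) = 183.57 − 176.26 = 7.31 m.
Hydraulic gradient: i = |Δh| / L = 7.31 / 638.8 = 0.0114.
Flow is from higher to lower head: from P-4 toward P-6, i.e. toward the north.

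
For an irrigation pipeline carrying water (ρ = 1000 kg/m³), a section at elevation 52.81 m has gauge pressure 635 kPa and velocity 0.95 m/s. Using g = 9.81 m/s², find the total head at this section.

h ≈ 117.59 m

Pressure head ψ = P/(ρg) = 635×1000 / (1000 × 9.81) = 64.73 m.
Velocity head = v²/(2g) = 0.95² / (2 × 9.81) = 0.046 m.
h = z + ψ + v²/(2g) = 52.81 + 64.73 + 0.046 = 117.59 m.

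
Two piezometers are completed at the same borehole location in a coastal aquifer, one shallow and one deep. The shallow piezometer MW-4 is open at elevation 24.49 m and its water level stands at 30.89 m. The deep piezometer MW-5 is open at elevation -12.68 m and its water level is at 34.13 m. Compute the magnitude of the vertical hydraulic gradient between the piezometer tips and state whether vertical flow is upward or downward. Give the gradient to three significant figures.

|i_v| ≈ 0.0872; vertical flow is upward

Total head at MW-4: h = 30.89 m (water level in the standpipe).
Total head at MW-5: h = 34.13 m.
Δh = h(MW-4) − h(MW-5) = 30.89 − 34.13 = -3.24 m.
Vertical separation Δz = 24.49 − (-12.68) = 37.17 m.
|i_v| = |Δh| / Δz = 3.24 / 37.17 = 0.0872.
Head is higher in the deep piezometer, so vertical flow is upward (discharge condition).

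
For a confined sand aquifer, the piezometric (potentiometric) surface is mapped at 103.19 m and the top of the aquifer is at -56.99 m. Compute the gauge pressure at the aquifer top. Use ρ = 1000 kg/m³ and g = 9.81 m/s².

Pressure head at the aquifer top: ψ = h − z = 103.19 − (-56.99) = 160.18 m.
P = ρgψ = 1000 × 9.81 × 160.18 = 1571366 Pa ≈ 1570 kPa.

P ≈ 1570 kPa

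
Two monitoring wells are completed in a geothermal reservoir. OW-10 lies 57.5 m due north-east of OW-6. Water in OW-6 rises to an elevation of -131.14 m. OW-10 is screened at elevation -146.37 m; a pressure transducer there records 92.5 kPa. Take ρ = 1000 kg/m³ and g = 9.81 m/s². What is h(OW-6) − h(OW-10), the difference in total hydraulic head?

Total head at OW-6: h = -131.14 m (water level in the piezometer is the total head).
Pressure head at OW-10: ψ = P/(ρg) = 92.5×1000 / (1000 × 9.81) = 9.43 m.
Total head at OW-10: h = z + ψ = -146.37 + 9.43 = -136.94 m.
Head difference: h(OW-6) − h(OW-10) = -131.14 − (-136.94) = 5.80 m.

Δh ≈ 5.80 m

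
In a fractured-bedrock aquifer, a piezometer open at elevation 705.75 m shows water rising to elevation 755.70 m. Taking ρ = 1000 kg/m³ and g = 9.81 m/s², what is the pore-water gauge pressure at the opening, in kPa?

Pressure head ψ = h − z = 755.70 − 705.75 = 49.95 m.
P = ρgψ = 1000 × 9.81 × 49.95 = 490010 Pa ≈ 490 kPa.

P ≈ 490 kPa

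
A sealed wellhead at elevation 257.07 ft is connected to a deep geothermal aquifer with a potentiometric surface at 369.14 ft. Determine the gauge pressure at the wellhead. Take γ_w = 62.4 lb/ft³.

Head above the cap: Δh = 369.14 − 257.07 = 112.07 ft.
P = γΔh/144 = 62.4 × 112.07 / 144 = 48.6 psi.

P ≈ 48.6 psi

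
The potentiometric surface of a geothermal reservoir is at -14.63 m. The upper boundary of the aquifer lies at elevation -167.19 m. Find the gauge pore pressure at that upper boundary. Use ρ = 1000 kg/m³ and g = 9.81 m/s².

P ≈ 1500 kPa

Pressure head at the aquifer top: ψ = h − z = -14.63 − (-167.19) = 152.56 m.
P = ρgψ = 1000 × 9.81 × 152.56 = 1496614 Pa ≈ 1500 kPa.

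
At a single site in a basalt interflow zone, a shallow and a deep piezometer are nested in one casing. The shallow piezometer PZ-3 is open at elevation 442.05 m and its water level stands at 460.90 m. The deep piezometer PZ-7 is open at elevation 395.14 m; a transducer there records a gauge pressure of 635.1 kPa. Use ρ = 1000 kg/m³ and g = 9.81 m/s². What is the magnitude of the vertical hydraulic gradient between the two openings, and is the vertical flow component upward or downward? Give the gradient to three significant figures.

Total head at PZ-3: h = 460.90 m (water level in the standpipe).
Pressure head at PZ-7: ψ = P/(ρg) = 635.1×1000 / (1000 × 9.81) = 64.74 m.
Total head at PZ-7: h = z + ψ = 395.14 + 64.74 = 459.88 m.
Δh = h(PZ-3) − h(PZ-7) = 460.90 − 459.88 = 1.02 m.
Vertical separation Δz = 442.05 − 395.14 = 46.91 m.
|i_v| = |Δh| / Δz = 1.02 / 46.91 = 0.0217.
Head is higher in the shallow piezometer, so vertical flow is downward (recharge condition).

|i_v| ≈ 0.0217; vertical flow is downward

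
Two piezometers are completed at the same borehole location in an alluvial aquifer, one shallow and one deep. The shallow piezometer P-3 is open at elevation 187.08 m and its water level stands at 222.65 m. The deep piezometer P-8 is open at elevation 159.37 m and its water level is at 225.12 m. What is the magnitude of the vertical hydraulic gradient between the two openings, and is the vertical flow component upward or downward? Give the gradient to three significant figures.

|i_v| ≈ 0.0891; vertical flow is upward

Total head at P-3: h = 222.65 m (water level in the standpipe).
Total head at P-8: h = 225.12 m.
Δh = h(P-3) − h(P-8) = 222.65 − 225.12 = -2.47 m.
Vertical separation Δz = 187.08 − 159.37 = 27.71 m.
|i_v| = |Δh| / Δz = 2.47 / 27.71 = 0.0891.
Head is higher in the deep piezometer, so vertical flow is upward (discharge condition).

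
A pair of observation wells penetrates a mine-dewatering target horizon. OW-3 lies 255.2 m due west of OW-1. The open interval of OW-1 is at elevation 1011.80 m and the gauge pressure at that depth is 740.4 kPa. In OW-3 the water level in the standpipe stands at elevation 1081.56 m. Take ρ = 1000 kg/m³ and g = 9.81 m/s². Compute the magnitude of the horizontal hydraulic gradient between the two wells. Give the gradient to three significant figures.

Pressure head at OW-1: ψ = P/(ρg) = 740.4×1000 / (1000 × 9.81) = 75.47 m.
Total head at OW-1: h = z + ψ = 1011.80 + 75.47 = 1087.27 m.
Total head at OW-3: h = 1081.56 m (water level in the piezometer is the total head).
Head difference: h(OW-1) − h(OW-3) = 1087.27 − 1081.56 = 5.71 m.
Hydraulic gradient: i = |Δh| / L = 5.71 / 255.2 = 0.0224.

i ≈ 0.0224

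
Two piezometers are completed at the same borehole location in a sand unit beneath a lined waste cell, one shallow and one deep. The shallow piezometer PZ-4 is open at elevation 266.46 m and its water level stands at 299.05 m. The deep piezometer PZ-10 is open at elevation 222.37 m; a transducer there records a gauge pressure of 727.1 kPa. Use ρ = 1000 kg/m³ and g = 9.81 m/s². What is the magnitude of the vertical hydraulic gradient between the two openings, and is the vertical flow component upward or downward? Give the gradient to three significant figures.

|i_v| ≈ 0.0581; vertical flow is downward

Total head at PZ-4: h = 299.05 m (water level in the standpipe).
Pressure head at PZ-10: ψ = P/(ρg) = 727.1×1000 / (1000 × 9.81) = 74.12 m.
Total head at PZ-10: h = z + ψ = 222.37 + 74.12 = 296.49 m.
Δh = h(PZ-4) − h(PZ-10) = 299.05 − 296.49 = 2.56 m.
Vertical separation Δz = 266.46 − 222.37 = 44.09 m.
|i_v| = |Δh| / Δz = 2.56 / 44.09 = 0.0581.
Head is higher in the shallow piezometer, so vertical flow is downward (recharge condition).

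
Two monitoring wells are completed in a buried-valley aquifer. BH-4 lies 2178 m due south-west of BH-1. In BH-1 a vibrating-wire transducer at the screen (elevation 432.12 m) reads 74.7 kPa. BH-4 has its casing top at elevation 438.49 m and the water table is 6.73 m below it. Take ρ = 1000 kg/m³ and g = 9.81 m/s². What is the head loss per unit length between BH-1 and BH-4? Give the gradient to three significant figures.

i ≈ 0.00366 m/m

Pressure head at BH-1: ψ = P/(ρg) = 74.7×1000 / (1000 × 9.81) = 7.61 m.
Total head at BH-1: h = z + ψ = 432.12 + 7.61 = 439.73 m.
Total head at BH-4: h = 438.49 − 6.73 = 431.76 m.
Head difference: h(BH-1) − h(BH-4) = 439.73 − 431.76 = 7.97 m.
Hydraulic gradient: i = |Δh| / L = 7.97 / 2178 = 0.00366.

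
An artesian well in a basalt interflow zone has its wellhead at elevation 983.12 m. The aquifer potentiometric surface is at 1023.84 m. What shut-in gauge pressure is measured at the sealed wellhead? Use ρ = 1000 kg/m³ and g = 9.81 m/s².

P ≈ 399 kPa

Head above the cap: Δh = 1023.84 − 983.12 = 40.72 m.
P = ρgΔh = 1000 × 9.81 × 40.72 = 399463 Pa ≈ 399 kPa.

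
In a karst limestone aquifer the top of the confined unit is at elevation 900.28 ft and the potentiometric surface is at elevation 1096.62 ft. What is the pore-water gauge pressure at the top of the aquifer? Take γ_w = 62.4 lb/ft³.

P ≈ 85.1 psi

Pressure head at the aquifer top: ψ = h − z = 1096.62 − 900.28 = 196.34 ft.
P = γψ/144 = 62.4 × 196.34 / 144 = 85.1 psi.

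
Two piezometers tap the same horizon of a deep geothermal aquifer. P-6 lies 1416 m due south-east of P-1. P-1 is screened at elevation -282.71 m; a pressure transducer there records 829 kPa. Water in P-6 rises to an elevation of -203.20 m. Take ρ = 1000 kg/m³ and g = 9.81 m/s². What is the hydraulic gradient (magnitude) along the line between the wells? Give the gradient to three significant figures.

Pressure head at P-1: ψ = P/(ρg) = 829×1000 / (1000 × 9.81) = 84.51 m.
Total head at P-1: h = z + ψ = -282.71 + 84.51 = -198.20 m.
Total head at P-6: h = -203.20 m (water level in the piezometer is the total head).
Head difference: h(P-1) − h(P-6) = -198.20 − (-203.20) = 5.00 m.
Hydraulic gradient: i = |Δh| / L = 5.00 / 1416 = 0.00353.

i ≈ 0.00353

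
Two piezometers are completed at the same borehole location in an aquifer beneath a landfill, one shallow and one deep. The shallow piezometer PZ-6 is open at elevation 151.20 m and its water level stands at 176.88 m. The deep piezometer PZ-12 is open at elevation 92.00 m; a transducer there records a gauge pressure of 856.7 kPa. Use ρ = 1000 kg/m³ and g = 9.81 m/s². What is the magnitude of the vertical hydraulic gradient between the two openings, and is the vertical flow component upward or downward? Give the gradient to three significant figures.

|i_v| ≈ 0.0414; vertical flow is upward

Total head at PZ-6: h = 176.88 m (water level in the standpipe).
Pressure head at PZ-12: ψ = P/(ρg) = 856.7×1000 / (1000 × 9.81) = 87.33 m.
Total head at PZ-12: h = z + ψ = 92.00 + 87.33 = 179.33 m.
Δh = h(PZ-6) − h(PZ-12) = 176.88 − 179.33 = -2.45 m.
Vertical separation Δz = 151.20 − 92.00 = 59.20 m.
|i_v| = |Δh| / Δz = 2.45 / 59.20 = 0.0414.
Head is higher in the deep piezometer, so vertical flow is upward (discharge condition).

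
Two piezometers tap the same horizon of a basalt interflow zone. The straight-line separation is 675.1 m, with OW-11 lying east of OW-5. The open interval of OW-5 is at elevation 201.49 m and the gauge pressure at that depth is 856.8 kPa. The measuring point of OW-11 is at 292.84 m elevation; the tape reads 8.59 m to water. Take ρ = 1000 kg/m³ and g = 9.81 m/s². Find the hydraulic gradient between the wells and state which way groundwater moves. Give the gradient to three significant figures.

i ≈ 0.00678; groundwater flows toward the east

Pressure head at OW-5: ψ = P/(ρg) = 856.8×1000 / (1000 × 9.81) = 87.34 m.
Total head at OW-5: h = z + ψ = 201.49 + 87.34 = 288.83 m.
Total head at OW-11: h = 292.84 − 8.59 = 284.25 m.
Head difference: h(OW-5) − h(OW-11) = 288.83 − 284.25 = 4.58 m.
Hydraulic gradient: i = |Δh| / L = 4.58 / 675.1 = 0.00678.
Flow is from higher to lower head: from OW-5 toward OW-11, i.e. toward the east.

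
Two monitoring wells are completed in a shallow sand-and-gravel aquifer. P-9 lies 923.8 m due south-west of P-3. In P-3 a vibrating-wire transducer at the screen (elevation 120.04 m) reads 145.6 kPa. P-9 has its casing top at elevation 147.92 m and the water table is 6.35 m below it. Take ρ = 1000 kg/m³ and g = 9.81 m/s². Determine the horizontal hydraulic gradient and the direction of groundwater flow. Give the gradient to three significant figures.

i ≈ 0.00724; groundwater flows toward the north-east

Pressure head at P-3: ψ = P/(ρg) = 145.6×1000 / (1000 × 9.81) = 14.84 m.
Total head at P-3: h = z + ψ = 120.04 + 14.84 = 134.88 m.
Total head at P-9: h = 147.92 − 6.35 = 141.57 m.
Head difference: h(P-3) − h(P-9) = 134.88 − 141.57 = -6.69 m.
Hydraulic gradient: i = |Δh| / L = 6.69 / 923.8 = 0.00724.
Flow is from higher to lower head: from P-9 toward P-3, i.e. toward the north-east.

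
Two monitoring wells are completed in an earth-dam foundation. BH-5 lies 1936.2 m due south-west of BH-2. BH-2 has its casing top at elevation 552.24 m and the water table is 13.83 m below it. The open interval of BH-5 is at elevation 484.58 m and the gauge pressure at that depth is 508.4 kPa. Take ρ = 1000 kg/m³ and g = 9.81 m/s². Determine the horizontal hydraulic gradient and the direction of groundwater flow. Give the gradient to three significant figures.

Total head at BH-2: h = 552.24 − 13.83 = 538.41 m.
Pressure head at BH-5: ψ = P/(ρg) = 508.4×1000 / (1000 × 9.81) = 51.82 m.
Total head at BH-5: h = z + ψ = 484.58 + 51.82 = 536.40 m.
Head difference: h(BH-2) − h(BH-5) = 538.41 − 536.40 = 2.01 m.
Hydraulic gradient: i = |Δh| / L = 2.01 / 1936.2 = 0.00104.
Flow is from higher to lower head: from BH-2 toward BH-5, i.e. toward the south-west.

i ≈ 0.00104; groundwater flows toward the south-west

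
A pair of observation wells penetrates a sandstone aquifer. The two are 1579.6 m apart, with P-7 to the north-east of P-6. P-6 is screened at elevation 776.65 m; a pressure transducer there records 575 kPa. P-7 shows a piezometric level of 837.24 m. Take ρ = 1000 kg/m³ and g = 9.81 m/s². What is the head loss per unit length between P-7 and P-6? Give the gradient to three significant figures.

Pressure head at P-6: ψ = P/(ρg) = 575×1000 / (1000 × 9.81) = 58.61 m.
Total head at P-6: h = z + ψ = 776.65 + 58.61 = 835.26 m.
Total head at P-7: h = 837.24 m (water level in the piezometer is the total head).
Head difference: h(P-6) − h(P-7) = 835.26 − 837.24 = -1.98 m.
Hydraulic gradient: i = |Δh| / L = 1.98 / 1579.6 = 0.00125.

i ≈ 0.00125 m/m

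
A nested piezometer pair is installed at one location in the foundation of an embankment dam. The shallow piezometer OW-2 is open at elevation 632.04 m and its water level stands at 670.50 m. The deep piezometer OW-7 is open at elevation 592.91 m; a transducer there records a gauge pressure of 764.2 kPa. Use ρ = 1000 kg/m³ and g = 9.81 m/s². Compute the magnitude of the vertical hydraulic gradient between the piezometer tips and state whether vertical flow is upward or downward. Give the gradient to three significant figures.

Total head at OW-2: h = 670.50 m (water level in the standpipe).
Pressure head at OW-7: ψ = P/(ρg) = 764.2×1000 / (1000 × 9.81) = 77.90 m.
Total head at OW-7: h = z + ψ = 592.91 + 77.90 = 670.81 m.
Δh = h(OW-2) − h(OW-7) = 670.50 − 670.81 = -0.31 m.
Vertical separation Δz = 632.04 − 592.91 = 39.13 m.
|i_v| = |Δh| / Δz = 0.31 / 39.13 = 0.00792.
Head is higher in the deep piezometer, so vertical flow is upward (discharge condition).

|i_v| ≈ 0.00792; vertical flow is upward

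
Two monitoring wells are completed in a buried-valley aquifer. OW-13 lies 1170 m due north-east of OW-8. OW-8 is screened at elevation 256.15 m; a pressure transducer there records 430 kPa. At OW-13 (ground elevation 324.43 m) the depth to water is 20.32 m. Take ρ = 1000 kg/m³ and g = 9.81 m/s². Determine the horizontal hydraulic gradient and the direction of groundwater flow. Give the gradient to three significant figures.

i ≈ 0.00353; groundwater flows toward the south-west

Pressure head at OW-8: ψ = P/(ρg) = 430×1000 / (1000 × 9.81) = 43.83 m.
Total head at OW-8: h = z + ψ = 256.15 + 43.83 = 299.98 m.
Total head at OW-13: h = 324.43 − 20.32 = 304.11 m.
Head difference: h(OW-8) − h(OW-13) = 299.98 − 304.11 = -4.13 m.
Hydraulic gradient: i = |Δh| / L = 4.13 / 1170 = 0.00353.
Flow is from higher to lower head: from OW-13 toward OW-8, i.e. toward the south-west.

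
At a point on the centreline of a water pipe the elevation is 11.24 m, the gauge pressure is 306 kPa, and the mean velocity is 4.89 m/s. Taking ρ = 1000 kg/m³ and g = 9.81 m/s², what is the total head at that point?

Pressure head ψ = P/(ρg) = 306×1000 / (1000 × 9.81) = 31.19 m.
Velocity head = v²/(2g) = 4.89² / (2 × 9.81) = 1.219 m.
h = z + ψ + v²/(2g) = 11.24 + 31.19 + 1.219 = 43.65 m.

h ≈ 43.65 m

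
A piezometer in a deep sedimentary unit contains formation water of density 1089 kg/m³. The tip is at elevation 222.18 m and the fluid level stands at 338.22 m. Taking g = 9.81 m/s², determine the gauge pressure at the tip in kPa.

P ≈ 1240 kPa

Pressure head ψ = h − z = 338.22 − 222.18 = 116.04 m.
P = ρgψ = 1089 × 9.81 × 116.04 = 1239666 Pa ≈ 1240 kPa.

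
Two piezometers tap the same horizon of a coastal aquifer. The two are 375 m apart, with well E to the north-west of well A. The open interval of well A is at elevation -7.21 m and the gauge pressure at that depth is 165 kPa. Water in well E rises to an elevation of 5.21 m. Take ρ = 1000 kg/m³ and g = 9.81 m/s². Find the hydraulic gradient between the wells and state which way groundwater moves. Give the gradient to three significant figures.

Pressure head at well A: ψ = P/(ρg) = 165×1000 / (1000 × 9.81) = 16.82 m.
Total head at well A: h = z + ψ = -7.21 + 16.82 = 9.61 m.
Total head at well E: h = 5.21 m (water level in the piezometer is the total head).
Head difference: h(well A) − h(well E) = 9.61 − 5.21 = 4.40 m.
Hydraulic gradient: i = |Δh| / L = 4.40 / 375 = 0.0117.
Flow is from higher to lower head: from well A toward well E, i.e. toward the north-west.

i ≈ 0.0117; groundwater flows toward the north-west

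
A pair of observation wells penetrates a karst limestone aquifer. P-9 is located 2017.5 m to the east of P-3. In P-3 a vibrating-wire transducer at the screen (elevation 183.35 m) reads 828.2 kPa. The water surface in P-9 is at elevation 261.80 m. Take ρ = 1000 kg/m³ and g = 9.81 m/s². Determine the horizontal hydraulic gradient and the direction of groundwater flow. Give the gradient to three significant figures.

i ≈ 0.00296; groundwater flows toward the east

Pressure head at P-3: ψ = P/(ρg) = 828.2×1000 / (1000 × 9.81) = 84.42 m.
Total head at P-3: h = z + ψ = 183.35 + 84.42 = 267.77 m.
Total head at P-9: h = 261.80 m (water level in the piezometer is the total head).
Head difference: h(P-3) − h(P-9) = 267.77 − 261.80 = 5.97 m.
Hydraulic gradient: i = |Δh| / L = 5.97 / 2017.5 = 0.00296.
Flow is from higher to lower head: from P-3 toward P-9, i.e. toward the east.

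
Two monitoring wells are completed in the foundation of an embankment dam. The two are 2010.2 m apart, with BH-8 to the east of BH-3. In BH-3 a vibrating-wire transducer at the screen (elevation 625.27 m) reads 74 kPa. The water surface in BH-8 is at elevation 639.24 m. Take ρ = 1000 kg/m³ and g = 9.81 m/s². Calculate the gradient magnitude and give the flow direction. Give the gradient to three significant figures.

Pressure head at BH-3: ψ = P/(ρg) = 74×1000 / (1000 × 9.81) = 7.54 m.
Total head at BH-3: h = z + ψ = 625.27 + 7.54 = 632.81 m.
Total head at BH-8: h = 639.24 m (water level in the piezometer is the total head).
Head difference: h(BH-3) − h(BH-8) = 632.81 − 639.24 = -6.43 m.
Hydraulic gradient: i = |Δh| / L = 6.43 / 2010.2 = 0.00320.
Flow is from higher to lower head: from BH-8 toward BH-3, i.e. toward the west.

i ≈ 0.00320; groundwater flows toward the west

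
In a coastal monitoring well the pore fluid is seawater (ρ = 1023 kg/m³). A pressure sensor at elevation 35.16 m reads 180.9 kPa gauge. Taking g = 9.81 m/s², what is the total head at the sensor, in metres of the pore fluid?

ψ = P/(ρg) = 180.9×1000 / (1023 × 9.81) = 18.03 m.
h = z + ψ = 35.16 + 18.03 = 53.19 m.

h ≈ 53.19 m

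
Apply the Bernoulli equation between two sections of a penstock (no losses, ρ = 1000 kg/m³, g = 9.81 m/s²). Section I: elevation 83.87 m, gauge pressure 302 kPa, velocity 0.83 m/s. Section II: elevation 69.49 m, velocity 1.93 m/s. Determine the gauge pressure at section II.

P₂ ≈ 442 kPa

Pressure head at I: ψ₁ = P₁/(ρg) = 302×1000 / (1000 × 9.81) = 30.78 m.
Velocity heads: v₁²/2g = 0.83²/19.62 = 0.035 m; v₂²/2g = 1.93²/19.62 = 0.190 m.
Total head H = z₁ + ψ₁ + v₁²/2g = 83.87 + 30.78 + 0.035 = 114.69 m.
ψ₂ = H − z₂ − v₂²/2g = 114.69 − 69.49 − 0.190 = 45.01 m.
P₂ = ρgψ₂ = 1000 × 9.81 × 45.01 ≈ 442 kPa.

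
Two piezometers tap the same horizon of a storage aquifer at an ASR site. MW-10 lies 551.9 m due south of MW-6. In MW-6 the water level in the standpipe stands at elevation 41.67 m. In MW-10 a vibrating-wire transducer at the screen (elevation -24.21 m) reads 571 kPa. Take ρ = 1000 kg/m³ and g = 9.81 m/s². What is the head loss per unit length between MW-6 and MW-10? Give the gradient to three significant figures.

i ≈ 0.0139 m/m

Total head at MW-6: h = 41.67 m (water level in the piezometer is the total head).
Pressure head at MW-10: ψ = P/(ρg) = 571×1000 / (1000 × 9.81) = 58.21 m.
Total head at MW-10: h = z + ψ = -24.21 + 58.21 = 34.00 m.
Head difference: h(MW-6) − h(MW-10) = 41.67 − 34.00 = 7.67 m.
Hydraulic gradient: i = |Δh| / L = 7.67 / 551.9 = 0.0139.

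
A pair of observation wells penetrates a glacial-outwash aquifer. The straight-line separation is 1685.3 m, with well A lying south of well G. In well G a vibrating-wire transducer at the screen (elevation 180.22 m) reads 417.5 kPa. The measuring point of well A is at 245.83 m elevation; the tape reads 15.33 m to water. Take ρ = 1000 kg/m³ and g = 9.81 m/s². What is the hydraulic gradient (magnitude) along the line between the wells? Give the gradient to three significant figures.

Pressure head at well G: ψ = P/(ρg) = 417.5×1000 / (1000 × 9.81) = 42.56 m.
Total head at well G: h = z + ψ = 180.22 + 42.56 = 222.78 m.
Total head at well A: h = 245.83 − 15.33 = 230.50 m.
Head difference: h(well G) − h(well A) = 222.78 − 230.50 = -7.72 m.
Hydraulic gradient: i = |Δh| / L = 7.72 / 1685.3 = 0.00458.

i ≈ 0.00458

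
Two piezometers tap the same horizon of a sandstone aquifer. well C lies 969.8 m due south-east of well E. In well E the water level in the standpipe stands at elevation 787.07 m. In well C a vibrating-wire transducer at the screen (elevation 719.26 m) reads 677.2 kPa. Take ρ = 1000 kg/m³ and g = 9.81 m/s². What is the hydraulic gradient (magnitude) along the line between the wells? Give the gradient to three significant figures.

i ≈ 0.00126

Total head at well E: h = 787.07 m (water level in the piezometer is the total head).
Pressure head at well C: ψ = P/(ρg) = 677.2×1000 / (1000 × 9.81) = 69.03 m.
Total head at well C: h = z + ψ = 719.26 + 69.03 = 788.29 m.
Head difference: h(well E) − h(well C) = 787.07 − 788.29 = -1.22 m.
Hydraulic gradient: i = |Δh| / L = 1.22 / 969.8 = 0.00126.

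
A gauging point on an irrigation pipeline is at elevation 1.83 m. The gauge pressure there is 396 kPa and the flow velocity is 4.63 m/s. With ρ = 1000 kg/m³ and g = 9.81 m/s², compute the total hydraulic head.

h ≈ 43.29 m

Pressure head ψ = P/(ρg) = 396×1000 / (1000 × 9.81) = 40.37 m.
Velocity head = v²/(2g) = 4.63² / (2 × 9.81) = 1.093 m.
h = z + ψ + v²/(2g) = 1.83 + 40.37 + 1.093 = 43.29 m.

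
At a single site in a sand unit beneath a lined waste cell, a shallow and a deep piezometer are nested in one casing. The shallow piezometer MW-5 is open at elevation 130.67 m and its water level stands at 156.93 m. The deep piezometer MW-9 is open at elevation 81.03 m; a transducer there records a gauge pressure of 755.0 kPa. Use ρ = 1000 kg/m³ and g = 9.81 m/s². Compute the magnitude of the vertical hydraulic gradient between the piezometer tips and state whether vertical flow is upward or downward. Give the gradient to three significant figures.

|i_v| ≈ 0.0214; vertical flow is upward

Total head at MW-5: h = 156.93 m (water level in the standpipe).
Pressure head at MW-9: ψ = P/(ρg) = 755.0×1000 / (1000 × 9.81) = 76.96 m.
Total head at MW-9: h = z + ψ = 81.03 + 76.96 = 157.99 m.
Δh = h(MW-5) − h(MW-9) = 156.93 − 157.99 = -1.06 m.
Vertical separation Δz = 130.67 − 81.03 = 49.64 m.
|i_v| = |Δh| / Δz = 1.06 / 49.64 = 0.0214.
Head is higher in the deep piezometer, so vertical flow is upward (discharge condition).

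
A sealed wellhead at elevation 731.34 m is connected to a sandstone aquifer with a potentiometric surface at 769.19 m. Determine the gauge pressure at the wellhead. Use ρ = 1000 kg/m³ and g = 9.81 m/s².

P ≈ 371 kPa

Head above the cap: Δh = 769.19 − 731.34 = 37.85 m.
P = ρgΔh = 1000 × 9.81 × 37.85 = 371308 Pa ≈ 371 kPa.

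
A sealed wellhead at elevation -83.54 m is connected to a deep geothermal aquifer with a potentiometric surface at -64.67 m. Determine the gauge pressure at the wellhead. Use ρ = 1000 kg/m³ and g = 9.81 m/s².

P ≈ 185 kPa

Head above the cap: Δh = -64.67 − (-83.54) = 18.87 m.
P = ρgΔh = 1000 × 9.81 × 18.87 = 185115 Pa ≈ 185 kPa.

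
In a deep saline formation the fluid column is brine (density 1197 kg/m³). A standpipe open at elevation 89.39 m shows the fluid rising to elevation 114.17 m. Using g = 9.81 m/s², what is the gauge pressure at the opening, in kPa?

P ≈ 291 kPa

Pressure head ψ = h − z = 114.17 − 89.39 = 24.78 m.
P = ρgψ = 1197 × 9.81 × 24.78 = 290981 Pa ≈ 291 kPa.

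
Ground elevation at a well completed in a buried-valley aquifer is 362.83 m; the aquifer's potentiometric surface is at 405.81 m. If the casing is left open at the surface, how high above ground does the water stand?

Water rises to the potentiometric surface, so the rise above ground = 405.81 − 362.83 = 42.98 m.

≈ 42.98 m above ground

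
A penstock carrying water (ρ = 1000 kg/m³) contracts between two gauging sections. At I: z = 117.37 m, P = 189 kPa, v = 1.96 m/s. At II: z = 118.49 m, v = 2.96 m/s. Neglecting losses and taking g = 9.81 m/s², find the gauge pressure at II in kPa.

Pressure head at I: ψ₁ = P₁/(ρg) = 189×1000 / (1000 × 9.81) = 19.27 m.
Velocity heads: v₁²/2g = 1.96²/19.62 = 0.196 m; v₂²/2g = 2.96²/19.62 = 0.447 m.
Total head H = z₁ + ψ₁ + v₁²/2g = 117.37 + 19.27 + 0.196 = 136.84 m.
ψ₂ = H − z₂ − v₂²/2g = 136.84 − 118.49 − 0.447 = 17.90 m.
P₂ = ρgψ₂ = 1000 × 9.81 × 17.90 ≈ 176 kPa.

P₂ ≈ 176 kPa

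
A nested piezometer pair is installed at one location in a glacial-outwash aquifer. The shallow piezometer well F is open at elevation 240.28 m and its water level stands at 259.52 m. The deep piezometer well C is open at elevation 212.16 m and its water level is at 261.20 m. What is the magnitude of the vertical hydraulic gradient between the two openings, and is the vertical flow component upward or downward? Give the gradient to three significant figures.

Total head at well F: h = 259.52 m (water level in the standpipe).
Total head at well C: h = 261.20 m.
Δh = h(well F) − h(well C) = 259.52 − 261.20 = -1.68 m.
Vertical separation Δz = 240.28 − 212.16 = 28.12 m.
|i_v| = |Δh| / Δz = 1.68 / 28.12 = 0.0597.
Head is higher in the deep piezometer, so vertical flow is upward (discharge condition).

|i_v| ≈ 0.0597; vertical flow is upward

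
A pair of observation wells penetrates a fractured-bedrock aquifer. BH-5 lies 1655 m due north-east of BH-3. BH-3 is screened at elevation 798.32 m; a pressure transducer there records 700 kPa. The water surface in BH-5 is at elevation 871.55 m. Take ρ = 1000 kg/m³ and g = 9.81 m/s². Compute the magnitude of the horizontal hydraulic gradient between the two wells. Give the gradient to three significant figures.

Pressure head at BH-3: ψ = P/(ρg) = 700×1000 / (1000 × 9.81) = 71.36 m.
Total head at BH-3: h = z + ψ = 798.32 + 71.36 = 869.68 m.
Total head at BH-5: h = 871.55 m (water level in the piezometer is the total head).
Head difference: h(BH-3) − h(BH-5) = 869.68 − 871.55 = -1.87 m.
Hydraulic gradient: i = |Δh| / L = 1.87 / 1655 = 0.00113.

i ≈ 0.00113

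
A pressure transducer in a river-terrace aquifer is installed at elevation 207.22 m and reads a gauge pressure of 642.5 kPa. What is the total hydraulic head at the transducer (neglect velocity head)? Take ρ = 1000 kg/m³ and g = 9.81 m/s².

ψ = P/(ρg) = 642.5×1000 / (1000 × 9.81) = 65.49 m.
h = z + ψ = 207.22 + 65.49 = 272.71 m.

h ≈ 272.71 m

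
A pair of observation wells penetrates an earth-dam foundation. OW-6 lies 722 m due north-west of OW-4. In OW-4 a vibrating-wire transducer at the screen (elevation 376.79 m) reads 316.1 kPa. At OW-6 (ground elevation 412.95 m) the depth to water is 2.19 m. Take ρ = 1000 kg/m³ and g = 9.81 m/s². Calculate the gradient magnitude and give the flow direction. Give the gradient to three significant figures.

i ≈ 0.00242; groundwater flows toward the south-east

Pressure head at OW-4: ψ = P/(ρg) = 316.1×1000 / (1000 × 9.81) = 32.22 m.
Total head at OW-4: h = z + ψ = 376.79 + 32.22 = 409.01 m.
Total head at OW-6: h = 412.95 − 2.19 = 410.76 m.
Head difference: h(OW-4) − h(OW-6) = 409.01 − 410.76 = -1.75 m.
Hydraulic gradient: i = |Δh| / L = 1.75 / 722 = 0.00242.
Flow is from higher to lower head: from OW-6 toward OW-4, i.e. toward the south-east.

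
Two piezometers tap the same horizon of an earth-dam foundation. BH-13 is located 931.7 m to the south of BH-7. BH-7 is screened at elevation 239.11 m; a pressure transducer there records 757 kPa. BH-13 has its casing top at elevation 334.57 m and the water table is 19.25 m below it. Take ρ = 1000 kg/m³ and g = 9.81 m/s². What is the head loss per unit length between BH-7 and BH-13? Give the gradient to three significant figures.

Pressure head at BH-7: ψ = P/(ρg) = 757×1000 / (1000 × 9.81) = 77.17 m.
Total head at BH-7: h = z + ψ = 239.11 + 77.17 = 316.28 m.
Total head at BH-13: h = 334.57 − 19.25 = 315.32 m.
Head difference: h(BH-7) − h(BH-13) = 316.28 − 315.32 = 0.96 m.
Hydraulic gradient: i = |Δh| / L = 0.96 / 931.7 = 0.00103.

i ≈ 0.00103 m/m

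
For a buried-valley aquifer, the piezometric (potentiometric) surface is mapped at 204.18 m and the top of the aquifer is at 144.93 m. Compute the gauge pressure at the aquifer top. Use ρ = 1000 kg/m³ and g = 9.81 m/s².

P ≈ 581 kPa

Pressure head at the aquifer top: ψ = h − z = 204.18 − 144.93 = 59.25 m.
P = ρgψ = 1000 × 9.81 × 59.25 = 581242 Pa ≈ 581 kPa.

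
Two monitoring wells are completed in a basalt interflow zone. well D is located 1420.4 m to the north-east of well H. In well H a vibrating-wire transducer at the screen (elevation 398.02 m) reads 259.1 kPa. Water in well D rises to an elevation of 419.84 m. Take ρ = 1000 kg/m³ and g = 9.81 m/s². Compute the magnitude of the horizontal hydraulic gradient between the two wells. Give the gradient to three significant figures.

i ≈ 0.00323

Pressure head at well H: ψ = P/(ρg) = 259.1×1000 / (1000 × 9.81) = 26.41 m.
Total head at well H: h = z + ψ = 398.02 + 26.41 = 424.43 m.
Total head at well D: h = 419.84 m (water level in the piezometer is the total head).
Head difference: h(well H) − h(well D) = 424.43 − 419.84 = 4.59 m.
Hydraulic gradient: i = |Δh| / L = 4.59 / 1420.4 = 0.00323.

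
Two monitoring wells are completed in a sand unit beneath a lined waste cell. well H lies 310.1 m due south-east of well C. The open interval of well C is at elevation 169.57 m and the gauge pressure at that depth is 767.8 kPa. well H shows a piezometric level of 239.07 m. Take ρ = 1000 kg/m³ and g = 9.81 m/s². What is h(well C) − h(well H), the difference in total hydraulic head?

Pressure head at well C: ψ = P/(ρg) = 767.8×1000 / (1000 × 9.81) = 78.27 m.
Total head at well C: h = z + ψ = 169.57 + 78.27 = 247.84 m.
Total head at well H: h = 239.07 m (water level in the piezometer is the total head).
Head difference: h(well C) − h(well H) = 247.84 − 239.07 = 8.77 m.

Δh ≈ 8.77 m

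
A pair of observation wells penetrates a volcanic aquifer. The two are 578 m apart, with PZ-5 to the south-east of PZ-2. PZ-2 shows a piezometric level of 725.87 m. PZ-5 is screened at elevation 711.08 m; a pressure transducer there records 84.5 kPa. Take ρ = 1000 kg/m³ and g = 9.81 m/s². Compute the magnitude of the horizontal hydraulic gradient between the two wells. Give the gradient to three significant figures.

Total head at PZ-2: h = 725.87 m (water level in the piezometer is the total head).
Pressure head at PZ-5: ψ = P/(ρg) = 84.5×1000 / (1000 × 9.81) = 8.61 m.
Total head at PZ-5: h = z + ψ = 711.08 + 8.61 = 719.69 m.
Head difference: h(PZ-2) − h(PZ-5) = 725.87 − 719.69 = 6.18 m.
Hydraulic gradient: i = |Δh| / L = 6.18 / 578 = 0.0107.

i ≈ 0.0107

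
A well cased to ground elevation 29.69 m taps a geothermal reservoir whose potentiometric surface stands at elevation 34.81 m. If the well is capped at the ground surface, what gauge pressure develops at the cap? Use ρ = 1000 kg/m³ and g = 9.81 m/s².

Head above the cap: Δh = 34.81 − 29.69 = 5.12 m.
P = ρgΔh = 1000 × 9.81 × 5.12 = 50227 Pa ≈ 50.2 kPa.

P ≈ 50.2 kPa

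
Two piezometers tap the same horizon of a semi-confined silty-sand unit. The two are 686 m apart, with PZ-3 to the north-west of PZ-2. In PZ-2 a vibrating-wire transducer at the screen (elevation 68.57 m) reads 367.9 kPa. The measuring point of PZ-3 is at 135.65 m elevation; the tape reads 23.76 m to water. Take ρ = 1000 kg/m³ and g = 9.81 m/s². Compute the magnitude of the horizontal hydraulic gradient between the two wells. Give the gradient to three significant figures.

Pressure head at PZ-2: ψ = P/(ρg) = 367.9×1000 / (1000 × 9.81) = 37.50 m.
Total head at PZ-2: h = z + ψ = 68.57 + 37.50 = 106.07 m.
Total head at PZ-3: h = 135.65 − 23.76 = 111.89 m.
Head difference: h(PZ-2) − h(PZ-3) = 106.07 − 111.89 = -5.82 m.
Hydraulic gradient: i = |Δh| / L = 5.82 / 686 = 0.00848.

i ≈ 0.00848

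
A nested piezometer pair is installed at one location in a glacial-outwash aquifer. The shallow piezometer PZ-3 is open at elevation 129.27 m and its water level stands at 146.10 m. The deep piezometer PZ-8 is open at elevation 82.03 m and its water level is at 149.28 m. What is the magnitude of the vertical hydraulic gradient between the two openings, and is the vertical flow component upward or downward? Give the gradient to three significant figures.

Total head at PZ-3: h = 146.10 m (water level in the standpipe).
Total head at PZ-8: h = 149.28 m.
Δh = h(PZ-3) − h(PZ-8) = 146.10 − 149.28 = -3.18 m.
Vertical separation Δz = 129.27 − 82.03 = 47.24 m.
|i_v| = |Δh| / Δz = 3.18 / 47.24 = 0.0673.
Head is higher in the deep piezometer, so vertical flow is upward (discharge condition).

|i_v| ≈ 0.0673; vertical flow is upward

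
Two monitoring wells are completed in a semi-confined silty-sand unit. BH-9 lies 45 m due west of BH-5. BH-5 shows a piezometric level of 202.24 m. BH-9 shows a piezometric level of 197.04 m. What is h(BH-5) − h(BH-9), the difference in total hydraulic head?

Δh ≈ 5.20 m

Total head at BH-5: h = 202.24 m (water level in the piezometer is the total head).
Total head at BH-9: h = 197.04 m (water level in the piezometer is the total head).
Head difference: h(BH-5) − h(BH-9) = 202.24 − 197.04 = 5.20 m.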